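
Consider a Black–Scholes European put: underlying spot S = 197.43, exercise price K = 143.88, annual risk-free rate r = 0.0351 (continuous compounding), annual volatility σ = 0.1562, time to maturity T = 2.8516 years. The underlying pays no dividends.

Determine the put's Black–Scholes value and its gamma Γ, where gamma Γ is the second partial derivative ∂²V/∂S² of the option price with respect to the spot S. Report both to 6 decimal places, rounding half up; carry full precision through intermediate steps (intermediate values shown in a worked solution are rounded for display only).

price = 1.025920
Γ = 0.001773

σ√T = 0.1562·√2.8516 = 0.263770
d₁ = (ln(S/K) + (r+σ²/2)T) / (σ√T) = (ln(197.43/143.88) + (0.0351+0.1562²/2)·2.8516) / 0.263770 = (0.316404 + 0.134878) / 0.263770 = 1.710896
d₂ = d₁ − σ√T = 1.710896 − 0.263770 = 1.447126
e^{−rT} = e^{−0.0351·2.8516} = 0.904755
N(−d₁) = 0.043550,  N(−d₂) = 0.073931
Put price V = K·e^{−rT}·N(−d₂) − S·N(−d₁) = 9.624031 − 8.598110 = 1.025920
φ(d₁) = (1/√(2π))·e^{−d₁²/2} = 0.092318
Γ = φ(d₁) / (S·σ·√T) = 0.001773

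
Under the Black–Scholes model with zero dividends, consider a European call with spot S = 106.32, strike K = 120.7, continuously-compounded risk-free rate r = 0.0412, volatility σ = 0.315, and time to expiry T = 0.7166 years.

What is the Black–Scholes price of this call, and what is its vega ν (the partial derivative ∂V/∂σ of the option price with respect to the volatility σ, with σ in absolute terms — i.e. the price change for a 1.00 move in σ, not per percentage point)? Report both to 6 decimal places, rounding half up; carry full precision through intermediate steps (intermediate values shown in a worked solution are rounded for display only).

price = 7.194563
ν = 34.954890

σ√T = 0.315·√0.7166 = 0.266655
d₁ = (ln(S/K) + (r+σ²/2)T) / (σ√T) = (ln(106.32/120.7) + (0.0412+0.315²/2)·0.7166) / 0.266655 = (-0.126855 + 0.065076) / 0.266655 = -0.231680
d₂ = d₁ − σ√T = -0.231680 − 0.266655 = -0.498334
e^{−rT} = e^{−0.0412·0.7166} = 0.970908
N(d₁) = 0.408393,  N(d₂) = 0.309124
Call price V = S·N(d₁) − K·e^{−rT}·N(d₂) = 43.420381 − 36.225818 = 7.194563
φ(d₁) = (1/√(2π))·e^{−d₁²/2} = 0.388378
ν = S·φ(d₁)·√T = 34.954890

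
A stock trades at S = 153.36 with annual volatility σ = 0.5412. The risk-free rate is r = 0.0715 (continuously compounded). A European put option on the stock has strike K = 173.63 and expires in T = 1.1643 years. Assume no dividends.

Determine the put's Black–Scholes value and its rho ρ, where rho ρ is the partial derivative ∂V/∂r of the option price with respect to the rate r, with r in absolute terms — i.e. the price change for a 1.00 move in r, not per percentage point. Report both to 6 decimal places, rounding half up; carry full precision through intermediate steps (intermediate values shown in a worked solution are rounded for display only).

σ√T = 0.5412·√1.1643 = 0.583970
d₁ = (ln(S/K) + (r+σ²/2)T) / (σ√T) = (ln(153.36/173.63) + (0.0715+0.5412²/2)·1.1643) / 0.583970 = (-0.124138 + 0.253758) / 0.583970 = 0.221962
d₂ = d₁ − σ√T = 0.221962 − 0.583970 = -0.362007
e^{−rT} = e^{−0.0715·1.1643} = 0.920123
N(−d₁) = 0.412172,  N(−d₂) = 0.641327
Put price V = K·e^{−rT}·N(−d₂) − S·N(−d₁) = 102.459021 − 63.210643 = 39.248378
ρ = −K·T·e^{−rT}·N(−d₂) = -119.293038

price = 39.248378
ρ = -119.293038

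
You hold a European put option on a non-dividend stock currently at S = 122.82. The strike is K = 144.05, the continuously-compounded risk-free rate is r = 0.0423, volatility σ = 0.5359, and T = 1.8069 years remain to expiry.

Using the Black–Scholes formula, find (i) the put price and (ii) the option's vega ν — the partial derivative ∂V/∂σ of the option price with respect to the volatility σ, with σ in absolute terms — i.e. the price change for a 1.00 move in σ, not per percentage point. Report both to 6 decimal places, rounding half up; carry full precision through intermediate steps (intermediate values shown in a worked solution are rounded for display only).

price = 41.586723
ν = 63.917146

σ√T = 0.5359·√1.8069 = 0.720362
d₁ = (ln(S/K) + (r+σ²/2)T) / (σ√T) = (ln(122.82/144.05) + (0.0423+0.5359²/2)·1.8069) / 0.720362 = (-0.159441 + 0.335893) / 0.720362 = 0.244949
d₂ = d₁ − σ√T = 0.244949 − 0.720362 = -0.475413
e^{−rT} = e^{−0.0423·1.8069} = 0.926416
N(−d₁) = 0.403248,  N(−d₂) = 0.682754
Put price V = K·e^{−rT}·N(−d₂) − S·N(−d₁) = 91.113634 − 49.526911 = 41.586723
φ(d₁) = (1/√(2π))·e^{−d₁²/2} = 0.387152
ν = S·φ(d₁)·√T = 63.917146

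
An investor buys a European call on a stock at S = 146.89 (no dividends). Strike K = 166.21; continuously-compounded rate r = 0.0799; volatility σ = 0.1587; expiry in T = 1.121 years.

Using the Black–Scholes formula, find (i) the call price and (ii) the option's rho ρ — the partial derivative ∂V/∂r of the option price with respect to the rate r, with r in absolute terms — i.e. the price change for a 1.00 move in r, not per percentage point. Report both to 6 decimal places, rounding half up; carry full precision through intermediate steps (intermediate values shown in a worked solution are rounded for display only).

price = 7.668552
ρ = 65.979900

σ√T = 0.1587·√1.121 = 0.168027
d₁ = (ln(S/K) + (r+σ²/2)T) / (σ√T) = (ln(146.89/166.21) + (0.0799+0.1587²/2)·1.121) / 0.168027 = (-0.123568 + 0.103684) / 0.168027 = -0.118335
d₂ = d₁ − σ√T = -0.118335 − 0.168027 = -0.286363
e^{−rT} = e^{−0.0799·1.121} = 0.914326
N(d₁) = 0.452901,  N(d₂) = 0.387300
Call price V = S·N(d₁) − K·e^{−rT}·N(d₂) = 66.526625 − 58.858073 = 7.668552
ρ = K·T·e^{−rT}·N(d₂) = 65.979900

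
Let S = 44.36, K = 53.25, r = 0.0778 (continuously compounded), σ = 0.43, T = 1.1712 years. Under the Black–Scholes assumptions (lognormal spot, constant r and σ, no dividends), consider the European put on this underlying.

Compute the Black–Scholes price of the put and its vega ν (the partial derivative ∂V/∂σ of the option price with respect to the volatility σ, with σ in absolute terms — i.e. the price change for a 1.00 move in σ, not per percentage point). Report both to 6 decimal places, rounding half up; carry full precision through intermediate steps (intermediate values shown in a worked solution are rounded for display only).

σ√T = 0.43·√1.1712 = 0.465355
d₁ = (ln(S/K) + (r+σ²/2)T) / (σ√T) = (ln(44.36/53.25) + (0.0778+0.43²/2)·1.1712) / 0.465355 = (-0.182660 + 0.199397) / 0.465355 = 0.035966
d₂ = d₁ − σ√T = 0.035966 − 0.465355 = -0.429388
e^{−rT} = e^{−0.0778·1.1712} = 0.912909
N(−d₁) = 0.485655,  N(−d₂) = 0.666180
Put price V = K·e^{−rT}·N(−d₂) − S·N(−d₁) = 32.384583 − 21.543636 = 10.840947
φ(d₁) = (1/√(2π))·e^{−d₁²/2} = 0.398684
ν = S·φ(d₁)·√T = 19.139749

price = 10.840947
ν = 19.139749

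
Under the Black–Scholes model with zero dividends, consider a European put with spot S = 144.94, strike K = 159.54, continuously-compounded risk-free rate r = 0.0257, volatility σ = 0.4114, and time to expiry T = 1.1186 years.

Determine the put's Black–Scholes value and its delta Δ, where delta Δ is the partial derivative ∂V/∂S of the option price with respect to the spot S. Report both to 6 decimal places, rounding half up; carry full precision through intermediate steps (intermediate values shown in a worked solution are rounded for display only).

σ√T = 0.4114·√1.1186 = 0.435113
d₁ = (ln(S/K) + (r+σ²/2)T) / (σ√T) = (ln(144.94/159.54) + (0.0257+0.4114²/2)·1.1186) / 0.435113 = (-0.095975 + 0.123410) / 0.435113 = 0.063052
d₂ = d₁ − σ√T = 0.063052 − 0.435113 = -0.372061
e^{−rT} = e^{−0.0257·1.1186} = 0.971661
N(−d₁) = 0.474863,  N(−d₂) = 0.645076
Put price V = K·e^{−rT}·N(−d₂) − S·N(−d₁) = 99.998957 − 68.826579 = 31.172378
Δ = −N(−d₁) = -0.474863

price = 31.172378
Δ = -0.474863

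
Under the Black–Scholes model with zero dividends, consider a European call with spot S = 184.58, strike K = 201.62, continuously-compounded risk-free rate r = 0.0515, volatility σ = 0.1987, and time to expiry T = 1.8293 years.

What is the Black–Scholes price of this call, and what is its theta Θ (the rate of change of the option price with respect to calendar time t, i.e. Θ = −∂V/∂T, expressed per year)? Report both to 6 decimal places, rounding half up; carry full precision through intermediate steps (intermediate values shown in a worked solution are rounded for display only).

price = 20.220306
Θ = -9.645445

σ√T = 0.1987·√1.8293 = 0.268745
d₁ = (ln(S/K) + (r+σ²/2)T) / (σ√T) = (ln(184.58/201.62) + (0.0515+0.1987²/2)·1.8293) / 0.268745 = (-0.088302 + 0.130321) / 0.268745 = 0.156353
d₂ = d₁ − σ√T = 0.156353 − 0.268745 = -0.112392
e^{−rT} = e^{−0.0515·1.8293} = 0.910093
N(d₁) = 0.562123,  N(d₂) = 0.455256
Call price V = S·N(d₁) − K·e^{−rT}·N(d₂) = 103.756600 − 83.536294 = 20.220306
φ(d₁) = (1/√(2π))·e^{−d₁²/2} = 0.394096
Θ = −S·φ(d₁)·σ/(2√T) − r·K·e^{−rT}·N(d₂) = −5.343326 − 4.302119 = -9.645445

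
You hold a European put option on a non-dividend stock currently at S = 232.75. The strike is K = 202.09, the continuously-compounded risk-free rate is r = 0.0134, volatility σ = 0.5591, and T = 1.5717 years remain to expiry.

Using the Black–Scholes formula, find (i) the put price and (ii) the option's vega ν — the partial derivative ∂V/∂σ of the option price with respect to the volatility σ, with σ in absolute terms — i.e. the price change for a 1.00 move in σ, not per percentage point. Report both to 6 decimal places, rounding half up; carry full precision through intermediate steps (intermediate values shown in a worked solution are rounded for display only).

σ√T = 0.5591·√1.5717 = 0.700929
d₁ = (ln(S/K) + (r+σ²/2)T) / (σ√T) = (ln(232.75/202.09) + (0.0134+0.5591²/2)·1.5717) / 0.700929 = (0.141252 + 0.266712) / 0.700929 = 0.582032
d₂ = d₁ − σ√T = 0.582032 − 0.700929 = -0.118897
e^{−rT} = e^{−0.0134·1.5717} = 0.979159
N(−d₁) = 0.280272,  N(−d₂) = 0.547322
Put price V = K·e^{−rT}·N(−d₂) − S·N(−d₁) = 108.303081 − 65.233413 = 43.069668
φ(d₁) = (1/√(2π))·e^{−d₁²/2} = 0.336782
ν = S·φ(d₁)·√T = 98.270559

price = 43.069668
ν = 98.270559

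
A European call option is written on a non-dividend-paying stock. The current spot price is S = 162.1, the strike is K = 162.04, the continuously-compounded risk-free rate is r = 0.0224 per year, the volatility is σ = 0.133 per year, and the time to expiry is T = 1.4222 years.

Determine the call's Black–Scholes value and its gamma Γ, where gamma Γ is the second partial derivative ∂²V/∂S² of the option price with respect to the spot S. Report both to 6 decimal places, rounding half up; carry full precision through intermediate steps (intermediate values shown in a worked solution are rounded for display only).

σ√T = 0.133·√1.4222 = 0.158611
d₁ = (ln(S/K) + (r+σ²/2)T) / (σ√T) = (ln(162.1/162.04) + (0.0224+0.133²/2)·1.4222) / 0.158611 = (0.000370 + 0.044436) / 0.158611 = 0.282492
d₂ = d₁ − σ√T = 0.282492 − 0.158611 = 0.123881
e^{−rT} = e^{−0.0224·1.4222} = 0.968645
N(d₁) = 0.611217,  N(d₂) = 0.549295
Call price V = S·N(d₁) − K·e^{−rT}·N(d₂) = 99.078228 − 86.216952 = 12.861276
φ(d₁) = (1/√(2π))·e^{−d₁²/2} = 0.383338
Γ = φ(d₁) / (S·σ·√T) = 0.014910

price = 12.861276
Γ = 0.014910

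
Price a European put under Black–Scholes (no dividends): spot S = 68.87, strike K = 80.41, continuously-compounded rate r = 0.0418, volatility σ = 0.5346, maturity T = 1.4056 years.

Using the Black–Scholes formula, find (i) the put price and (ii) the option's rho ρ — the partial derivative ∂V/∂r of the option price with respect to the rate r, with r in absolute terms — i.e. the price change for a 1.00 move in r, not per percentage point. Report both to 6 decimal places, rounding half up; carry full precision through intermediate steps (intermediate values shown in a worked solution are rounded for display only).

price = 21.666818
ρ = -72.506414

σ√T = 0.5346·√1.4056 = 0.633811
d₁ = (ln(S/K) + (r+σ²/2)T) / (σ√T) = (ln(68.87/80.41) + (0.0418+0.5346²/2)·1.4056) / 0.633811 = (-0.154918 + 0.259612) / 0.633811 = 0.165182
d₂ = d₁ − σ√T = 0.165182 − 0.633811 = -0.468629
e^{−rT} = e^{−0.0418·1.4056} = 0.942939
N(−d₁) = 0.434400,  N(−d₂) = 0.680332
Put price V = K·e^{−rT}·N(−d₂) − S·N(−d₁) = 51.583960 − 29.917142 = 21.666818
ρ = −K·T·e^{−rT}·N(−d₂) = -72.506414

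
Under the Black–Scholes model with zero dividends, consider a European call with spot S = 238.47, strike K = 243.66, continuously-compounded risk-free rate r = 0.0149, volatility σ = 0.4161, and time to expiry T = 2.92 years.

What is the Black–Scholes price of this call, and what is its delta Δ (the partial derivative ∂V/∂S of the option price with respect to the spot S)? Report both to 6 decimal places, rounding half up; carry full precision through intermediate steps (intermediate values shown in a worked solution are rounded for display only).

price = 68.148133
Δ = 0.650409

σ√T = 0.4161·√2.92 = 0.711032
d₁ = (ln(S/K) + (r+σ²/2)T) / (σ√T) = (ln(238.47/243.66) + (0.0149+0.4161²/2)·2.92) / 0.711032 = (-0.021530 + 0.296291) / 0.711032 = 0.386426
d₂ = d₁ − σ√T = 0.386426 − 0.711032 = -0.324606
e^{−rT} = e^{−0.0149·2.92} = 0.957425
N(d₁) = 0.650409,  N(d₂) = 0.372739
Call price V = S·N(d₁) − K·e^{−rT}·N(d₂) = 155.103093 − 86.954960 = 68.148133
Δ = N(d₁) = 0.650409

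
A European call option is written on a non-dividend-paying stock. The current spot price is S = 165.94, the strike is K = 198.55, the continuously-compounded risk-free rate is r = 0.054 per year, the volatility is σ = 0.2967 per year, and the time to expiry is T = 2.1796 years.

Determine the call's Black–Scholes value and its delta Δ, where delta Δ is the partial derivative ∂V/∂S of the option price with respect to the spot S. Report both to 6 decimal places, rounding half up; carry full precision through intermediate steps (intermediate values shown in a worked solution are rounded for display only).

σ√T = 0.2967·√2.1796 = 0.438032
d₁ = (ln(S/K) + (r+σ²/2)T) / (σ√T) = (ln(165.94/198.55) + (0.054+0.2967²/2)·2.1796) / 0.438032 = (-0.179415 + 0.213634) / 0.438032 = 0.078122
d₂ = d₁ − σ√T = 0.078122 − 0.438032 = -0.359910
e^{−rT} = e^{−0.054·2.1796} = 0.888964
N(d₁) = 0.531134,  N(d₂) = 0.359457
Call price V = S·N(d₁) − K·e^{−rT}·N(d₂) = 88.136434 − 63.445543 = 24.690891
Δ = N(d₁) = 0.531134

price = 24.690891
Δ = 0.531134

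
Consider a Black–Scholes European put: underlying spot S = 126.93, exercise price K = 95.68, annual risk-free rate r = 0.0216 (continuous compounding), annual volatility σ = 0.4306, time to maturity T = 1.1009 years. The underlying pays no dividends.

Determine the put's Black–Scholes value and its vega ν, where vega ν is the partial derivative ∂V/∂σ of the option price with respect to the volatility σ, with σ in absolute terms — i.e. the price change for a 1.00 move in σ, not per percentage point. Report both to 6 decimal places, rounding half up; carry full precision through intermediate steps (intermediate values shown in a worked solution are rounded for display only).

σ√T = 0.4306·√1.1009 = 0.451802
d₁ = (ln(S/K) + (r+σ²/2)T) / (σ√T) = (ln(126.93/95.68) + (0.0216+0.4306²/2)·1.1009) / 0.451802 = (0.282626 + 0.125842) / 0.451802 = 0.904087
d₂ = d₁ − σ√T = 0.904087 − 0.451802 = 0.452286
e^{−rT} = e^{−0.0216·1.1009} = 0.976501
N(−d₁) = 0.182975,  N(−d₂) = 0.325532
Put price V = K·e^{−rT}·N(−d₂) − S·N(−d₁) = 30.414946 − 23.224956 = 7.189991
φ(d₁) = (1/√(2π))·e^{−d₁²/2} = 0.265106
ν = S·φ(d₁)·√T = 35.306751

price = 7.189991
ν = 35.306751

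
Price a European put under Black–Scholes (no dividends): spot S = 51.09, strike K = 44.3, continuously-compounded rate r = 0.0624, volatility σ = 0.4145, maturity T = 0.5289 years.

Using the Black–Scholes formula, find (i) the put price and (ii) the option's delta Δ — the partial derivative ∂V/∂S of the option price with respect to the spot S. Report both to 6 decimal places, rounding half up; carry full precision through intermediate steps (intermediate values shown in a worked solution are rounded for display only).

σ√T = 0.4145·√0.5289 = 0.301447
d₁ = (ln(S/K) + (r+σ²/2)T) / (σ√T) = (ln(51.09/44.3) + (0.0624+0.4145²/2)·0.5289) / 0.301447 = (0.142604 + 0.078439) / 0.301447 = 0.733272
d₂ = d₁ − σ√T = 0.733272 − 0.301447 = 0.431824
e^{−rT} = e^{−0.0624·0.5289} = 0.967535
N(−d₁) = 0.231696,  N(−d₂) = 0.332935
Put price V = K·e^{−rT}·N(−d₂) − S·N(−d₁) = 14.270179 − 11.837370 = 2.432809
Δ = −N(−d₁) = -0.231696

price = 2.432809
Δ = -0.231696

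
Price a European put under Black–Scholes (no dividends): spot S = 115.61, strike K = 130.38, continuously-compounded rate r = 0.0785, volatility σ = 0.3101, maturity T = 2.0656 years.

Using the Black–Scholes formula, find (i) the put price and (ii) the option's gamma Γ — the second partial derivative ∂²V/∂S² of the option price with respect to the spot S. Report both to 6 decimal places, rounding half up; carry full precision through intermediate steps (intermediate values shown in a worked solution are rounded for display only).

σ√T = 0.3101·√2.0656 = 0.445682
d₁ = (ln(S/K) + (r+σ²/2)T) / (σ√T) = (ln(115.61/130.38) + (0.0785+0.3101²/2)·2.0656) / 0.445682 = (-0.120231 + 0.261466) / 0.445682 = 0.316896
d₂ = d₁ − σ√T = 0.316896 − 0.445682 = -0.128785
e^{−rT} = e^{−0.0785·2.0656} = 0.850314
N(−d₁) = 0.375661,  N(−d₂) = 0.551236
Put price V = K·e^{−rT}·N(−d₂) − S·N(−d₁) = 61.112226 − 43.430184 = 17.682042
φ(d₁) = (1/√(2π))·e^{−d₁²/2} = 0.379405
Γ = φ(d₁) / (S·σ·√T) = 0.007363

price = 17.682042
Γ = 0.007363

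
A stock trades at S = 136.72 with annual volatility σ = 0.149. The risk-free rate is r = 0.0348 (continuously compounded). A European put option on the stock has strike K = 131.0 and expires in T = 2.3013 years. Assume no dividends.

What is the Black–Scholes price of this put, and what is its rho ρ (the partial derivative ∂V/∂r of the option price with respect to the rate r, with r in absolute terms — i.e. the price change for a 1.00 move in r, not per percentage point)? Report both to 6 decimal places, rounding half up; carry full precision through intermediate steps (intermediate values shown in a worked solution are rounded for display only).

price = 5.351138
ρ = -92.792605

σ√T = 0.149·√2.3013 = 0.226034
d₁ = (ln(S/K) + (r+σ²/2)T) / (σ√T) = (ln(136.72/131.0) + (0.0348+0.149²/2)·2.3013) / 0.226034 = (0.042738 + 0.105631) / 0.226034 = 0.656401
d₂ = d₁ − σ√T = 0.656401 − 0.226034 = 0.430367
e^{−rT} = e^{−0.0348·2.3013} = 0.923038
N(−d₁) = 0.255783,  N(−d₂) = 0.333464
Put price V = K·e^{−rT}·N(−d₂) − S·N(−d₁) = 40.321820 − 34.970682 = 5.351138
ρ = −K·T·e^{−rT}·N(−d₂) = -92.792605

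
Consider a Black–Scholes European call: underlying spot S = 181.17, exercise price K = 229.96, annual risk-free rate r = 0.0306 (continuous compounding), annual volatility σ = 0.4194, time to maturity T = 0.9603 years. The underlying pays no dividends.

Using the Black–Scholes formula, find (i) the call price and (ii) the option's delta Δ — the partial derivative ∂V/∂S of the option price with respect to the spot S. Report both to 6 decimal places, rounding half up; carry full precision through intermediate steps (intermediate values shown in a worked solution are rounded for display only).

σ√T = 0.4194·√0.9603 = 0.410991
d₁ = (ln(S/K) + (r+σ²/2)T) / (σ√T) = (ln(181.17/229.96) + (0.0306+0.4194²/2)·0.9603) / 0.410991 = (-0.238470 + 0.113842) / 0.410991 = -0.303237
d₂ = d₁ − σ√T = -0.303237 − 0.410991 = -0.714228
e^{−rT} = e^{−0.0306·0.9603} = 0.971042
N(d₁) = 0.380854,  N(d₂) = 0.237543
Call price V = S·N(d₁) − K·e^{−rT}·N(d₂) = 68.999401 − 53.043585 = 15.955816
Δ = N(d₁) = 0.380854

price = 15.955816
Δ = 0.380854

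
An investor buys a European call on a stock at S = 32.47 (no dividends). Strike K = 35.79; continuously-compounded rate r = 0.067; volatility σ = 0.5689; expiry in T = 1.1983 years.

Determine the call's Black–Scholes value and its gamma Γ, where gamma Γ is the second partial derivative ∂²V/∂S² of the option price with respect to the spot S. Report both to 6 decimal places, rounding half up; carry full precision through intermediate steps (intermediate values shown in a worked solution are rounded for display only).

σ√T = 0.5689·√1.1983 = 0.622757
d₁ = (ln(S/K) + (r+σ²/2)T) / (σ√T) = (ln(32.47/35.79) + (0.067+0.5689²/2)·1.1983) / 0.622757 = (-0.097352 + 0.274199) / 0.622757 = 0.283975
d₂ = d₁ − σ√T = 0.283975 − 0.622757 = -0.338782
e^{−rT} = e^{−0.067·1.1983} = 0.922852
N(d₁) = 0.611785,  N(d₂) = 0.367387
Call price V = S·N(d₁) − K·e^{−rT}·N(d₂) = 19.864665 − 12.134379 = 7.730286
φ(d₁) = (1/√(2π))·e^{−d₁²/2} = 0.383177
Γ = φ(d₁) / (S·σ·√T) = 0.018950

price = 7.730286
Γ = 0.018950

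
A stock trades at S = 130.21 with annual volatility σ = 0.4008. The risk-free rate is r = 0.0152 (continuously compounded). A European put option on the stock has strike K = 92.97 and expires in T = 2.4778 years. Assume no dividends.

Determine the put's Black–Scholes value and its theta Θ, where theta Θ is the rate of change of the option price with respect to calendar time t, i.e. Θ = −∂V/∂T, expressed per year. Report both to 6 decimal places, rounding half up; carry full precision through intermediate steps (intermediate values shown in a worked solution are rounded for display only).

σ√T = 0.4008·√2.4778 = 0.630900
d₁ = (ln(S/K) + (r+σ²/2)T) / (σ√T) = (ln(130.21/92.97) + (0.0152+0.4008²/2)·2.4778) / 0.630900 = (0.336872 + 0.236680) / 0.630900 = 0.909101
d₂ = d₁ − σ√T = 0.909101 − 0.630900 = 0.278200
e^{−rT} = e^{−0.0152·2.4778} = 0.963038
N(−d₁) = 0.181649,  N(−d₂) = 0.390429
Put price V = K·e^{−rT}·N(−d₂) − S·N(−d₁) = 34.956561 − 23.652456 = 11.304105
φ(d₁) = (1/√(2π))·e^{−d₁²/2} = 0.263904
Θ = −S·φ(d₁)·σ/(2√T) + r·K·e^{−rT}·N(−d₂) = −4.374764 + 0.531340 = -3.843425

price = 11.304105
Θ = -3.843425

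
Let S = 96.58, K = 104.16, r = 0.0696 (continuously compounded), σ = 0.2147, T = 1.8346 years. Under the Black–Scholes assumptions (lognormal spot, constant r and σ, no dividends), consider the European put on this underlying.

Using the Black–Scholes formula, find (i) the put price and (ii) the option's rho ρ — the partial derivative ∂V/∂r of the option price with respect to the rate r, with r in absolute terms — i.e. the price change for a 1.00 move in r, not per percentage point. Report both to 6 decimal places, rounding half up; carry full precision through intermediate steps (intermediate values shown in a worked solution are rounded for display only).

price = 8.601924
ρ = -81.820977

σ√T = 0.2147·√1.8346 = 0.290806
d₁ = (ln(S/K) + (r+σ²/2)T) / (σ√T) = (ln(96.58/104.16) + (0.0696+0.2147²/2)·1.8346) / 0.290806 = (-0.075556 + 0.169972) / 0.290806 = 0.324669
d₂ = d₁ − σ√T = 0.324669 − 0.290806 = 0.033864
e^{−rT} = e^{−0.0696·1.8346} = 0.880128
N(−d₁) = 0.372716,  N(−d₂) = 0.486493
Put price V = K·e^{−rT}·N(−d₂) − S·N(−d₁) = 44.598810 − 35.996886 = 8.601924
ρ = −K·T·e^{−rT}·N(−d₂) = -81.820977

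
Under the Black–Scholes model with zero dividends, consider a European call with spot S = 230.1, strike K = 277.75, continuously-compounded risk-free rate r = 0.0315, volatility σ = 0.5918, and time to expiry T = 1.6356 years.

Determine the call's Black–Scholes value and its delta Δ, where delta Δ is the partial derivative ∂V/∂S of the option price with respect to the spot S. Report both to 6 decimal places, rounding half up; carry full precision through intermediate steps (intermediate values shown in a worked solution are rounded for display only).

price = 57.098344
Δ = 0.578411

σ√T = 0.5918·√1.6356 = 0.756856
d₁ = (ln(S/K) + (r+σ²/2)T) / (σ√T) = (ln(230.1/277.75) + (0.0315+0.5918²/2)·1.6356) / 0.756856 = (-0.188207 + 0.337937) / 0.756856 = 0.197831
d₂ = d₁ − σ√T = 0.197831 − 0.756856 = -0.559025
e^{−rT} = e^{−0.0315·1.6356} = 0.949783
N(d₁) = 0.578411,  N(d₂) = 0.288072
Call price V = S·N(d₁) − K·e^{−rT}·N(d₂) = 133.092469 − 75.994125 = 57.098344
Δ = N(d₁) = 0.578411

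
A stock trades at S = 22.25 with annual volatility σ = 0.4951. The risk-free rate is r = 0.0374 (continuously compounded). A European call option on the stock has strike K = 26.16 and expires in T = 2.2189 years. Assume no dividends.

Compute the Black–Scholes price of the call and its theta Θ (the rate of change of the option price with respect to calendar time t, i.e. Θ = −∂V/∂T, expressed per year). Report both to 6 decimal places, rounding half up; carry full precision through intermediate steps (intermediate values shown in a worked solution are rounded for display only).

price = 5.786797
Θ = -1.711027

σ√T = 0.4951·√2.2189 = 0.737500
d₁ = (ln(S/K) + (r+σ²/2)T) / (σ√T) = (ln(22.25/26.16) + (0.0374+0.4951²/2)·2.2189) / 0.737500 = (-0.161890 + 0.354940) / 0.737500 = 0.261763
d₂ = d₁ − σ√T = 0.261763 − 0.737500 = -0.475737
e^{−rT} = e^{−0.0374·2.2189} = 0.920363
N(d₁) = 0.603248,  N(d₂) = 0.317131
Call price V = S·N(d₁) − K·e^{−rT}·N(d₂) = 13.422267 − 7.635470 = 5.786797
φ(d₁) = (1/√(2π))·e^{−d₁²/2} = 0.385506
Θ = −S·φ(d₁)·σ/(2√T) − r·K·e^{−rT}·N(d₂) = −1.425461 − 0.285567 = -1.711027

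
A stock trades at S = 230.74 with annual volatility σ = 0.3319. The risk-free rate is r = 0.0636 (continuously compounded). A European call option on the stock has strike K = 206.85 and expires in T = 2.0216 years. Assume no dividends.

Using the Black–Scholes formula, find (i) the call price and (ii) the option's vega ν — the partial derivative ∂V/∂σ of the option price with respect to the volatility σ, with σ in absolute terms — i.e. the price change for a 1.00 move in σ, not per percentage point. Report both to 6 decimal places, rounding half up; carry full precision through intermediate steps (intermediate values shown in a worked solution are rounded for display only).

price = 67.580205
ν = 99.532465

σ√T = 0.3319·√2.0216 = 0.471905
d₁ = (ln(S/K) + (r+σ²/2)T) / (σ√T) = (ln(230.74/206.85) + (0.0636+0.3319²/2)·2.0216) / 0.471905 = (0.109298 + 0.239921) / 0.471905 = 0.740019
d₂ = d₁ − σ√T = 0.740019 − 0.471905 = 0.268113
e^{−rT} = e^{−0.0636·2.0216} = 0.879349
N(d₁) = 0.770356,  N(d₂) = 0.605694
Call price V = S·N(d₁) − K·e^{−rT}·N(d₂) = 177.751863 − 110.171657 = 67.580205
φ(d₁) = (1/√(2π))·e^{−d₁²/2} = 0.303385
ν = S·φ(d₁)·√T = 99.532465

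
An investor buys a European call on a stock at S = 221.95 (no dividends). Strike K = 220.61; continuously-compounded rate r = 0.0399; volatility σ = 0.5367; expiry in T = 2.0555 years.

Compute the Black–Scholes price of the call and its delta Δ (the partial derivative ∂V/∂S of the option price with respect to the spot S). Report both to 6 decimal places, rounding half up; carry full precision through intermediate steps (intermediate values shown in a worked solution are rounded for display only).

price = 73.437707
Δ = 0.691177

σ√T = 0.5367·√2.0555 = 0.769468
d₁ = (ln(S/K) + (r+σ²/2)T) / (σ√T) = (ln(221.95/220.61) + (0.0399+0.5367²/2)·2.0555) / 0.769468 = (0.006056 + 0.378055) / 0.769468 = 0.499190
d₂ = d₁ − σ√T = 0.499190 − 0.769468 = -0.270278
e^{−rT} = e^{−0.0399·2.0555} = 0.921259
N(d₁) = 0.691177,  N(d₂) = 0.393473
Call price V = S·N(d₁) − K·e^{−rT}·N(d₂) = 153.406767 − 79.969059 = 73.437707
Δ = N(d₁) = 0.691177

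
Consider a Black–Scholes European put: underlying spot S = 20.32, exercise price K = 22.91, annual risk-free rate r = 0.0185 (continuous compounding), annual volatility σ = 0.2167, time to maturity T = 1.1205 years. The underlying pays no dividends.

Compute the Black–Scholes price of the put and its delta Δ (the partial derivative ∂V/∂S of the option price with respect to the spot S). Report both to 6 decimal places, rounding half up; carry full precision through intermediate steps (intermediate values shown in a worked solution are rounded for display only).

price = 3.191151
Δ = -0.624734

σ√T = 0.2167·√1.1205 = 0.229385
d₁ = (ln(S/K) + (r+σ²/2)T) / (σ√T) = (ln(20.32/22.91) + (0.0185+0.2167²/2)·1.1205) / 0.229385 = (-0.119968 + 0.047038) / 0.229385 = -0.317937
d₂ = d₁ − σ√T = -0.317937 − 0.229385 = -0.547322
e^{−rT} = e^{−0.0185·1.1205} = 0.979484
N(−d₁) = 0.624734,  N(−d₂) = 0.707921
Put price V = K·e^{−rT}·N(−d₂) − S·N(−d₁) = 15.885737 − 12.694586 = 3.191151
Δ = −N(−d₁) = -0.624734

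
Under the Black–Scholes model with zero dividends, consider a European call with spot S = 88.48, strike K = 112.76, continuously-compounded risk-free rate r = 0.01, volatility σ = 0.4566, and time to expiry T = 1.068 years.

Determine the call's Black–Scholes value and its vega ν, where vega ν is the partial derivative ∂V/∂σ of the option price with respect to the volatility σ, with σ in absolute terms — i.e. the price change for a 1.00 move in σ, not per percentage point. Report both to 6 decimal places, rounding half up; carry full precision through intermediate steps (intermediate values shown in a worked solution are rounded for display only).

price = 9.268676
ν = 35.309046

σ√T = 0.4566·√1.068 = 0.471869
d₁ = (ln(S/K) + (r+σ²/2)T) / (σ√T) = (ln(88.48/112.76) + (0.01+0.4566²/2)·1.068) / 0.471869 = (-0.242485 + 0.122010) / 0.471869 = -0.255314
d₂ = d₁ − σ√T = -0.255314 − 0.471869 = -0.727183
e^{−rT} = e^{−0.01·1.068} = 0.989377
N(d₁) = 0.399240,  N(d₂) = 0.233557
Call price V = S·N(d₁) − K·e^{−rT}·N(d₂) = 35.324772 − 26.056097 = 9.268676
φ(d₁) = (1/√(2π))·e^{−d₁²/2} = 0.386149
ν = S·φ(d₁)·√T = 35.309046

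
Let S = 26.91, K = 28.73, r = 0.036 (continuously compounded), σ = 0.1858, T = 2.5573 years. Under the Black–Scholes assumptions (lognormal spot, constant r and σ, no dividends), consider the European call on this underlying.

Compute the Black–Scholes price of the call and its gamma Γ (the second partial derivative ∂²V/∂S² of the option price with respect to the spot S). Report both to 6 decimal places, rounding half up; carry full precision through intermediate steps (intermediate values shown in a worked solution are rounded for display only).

price = 3.502259
Γ = 0.048500

σ√T = 0.1858·√2.5573 = 0.297123
d₁ = (ln(S/K) + (r+σ²/2)T) / (σ√T) = (ln(26.91/28.73) + (0.036+0.1858²/2)·2.5573) / 0.297123 = (-0.065444 + 0.136204) / 0.297123 = 0.238150
d₂ = d₁ − σ√T = 0.238150 − 0.297123 = -0.058973
e^{−rT} = e^{−0.036·2.5573} = 0.912048
N(d₁) = 0.594118,  N(d₂) = 0.476487
Call price V = S·N(d₁) − K·e^{−rT}·N(d₂) = 15.987709 − 12.485450 = 3.502259
φ(d₁) = (1/√(2π))·e^{−d₁²/2} = 0.387788
Γ = φ(d₁) / (S·σ·√T) = 0.048500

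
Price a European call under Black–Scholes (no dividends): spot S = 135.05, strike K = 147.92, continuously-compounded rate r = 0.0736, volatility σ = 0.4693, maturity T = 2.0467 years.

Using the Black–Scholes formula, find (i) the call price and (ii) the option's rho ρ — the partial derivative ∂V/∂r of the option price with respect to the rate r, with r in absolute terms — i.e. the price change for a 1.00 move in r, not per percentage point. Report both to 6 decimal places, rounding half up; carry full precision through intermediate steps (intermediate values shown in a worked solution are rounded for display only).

σ√T = 0.4693·√2.0467 = 0.671394
d₁ = (ln(S/K) + (r+σ²/2)T) / (σ√T) = (ln(135.05/147.92) + (0.0736+0.4693²/2)·2.0467) / 0.671394 = (-0.091027 + 0.376022) / 0.671394 = 0.424483
d₂ = d₁ − σ√T = 0.424483 − 0.671394 = -0.246911
e^{−rT} = e^{−0.0736·2.0467} = 0.860160
N(d₁) = 0.664393,  N(d₂) = 0.402489
Call price V = S·N(d₁) − K·e^{−rT}·N(d₂) = 89.726324 − 51.210571 = 38.515752
ρ = K·T·e^{−rT}·N(d₂) = 104.812676

price = 38.515752
ρ = 104.812676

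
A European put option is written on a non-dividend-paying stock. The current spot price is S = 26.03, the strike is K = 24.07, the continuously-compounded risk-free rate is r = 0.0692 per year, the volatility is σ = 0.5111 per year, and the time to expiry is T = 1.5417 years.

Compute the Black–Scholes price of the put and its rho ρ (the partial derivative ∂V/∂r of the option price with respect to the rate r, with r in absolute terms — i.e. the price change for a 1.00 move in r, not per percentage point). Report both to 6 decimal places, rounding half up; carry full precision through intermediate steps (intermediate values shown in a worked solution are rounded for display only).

price = 3.977199
ρ = -17.020530

σ√T = 0.5111·√1.5417 = 0.634608
d₁ = (ln(S/K) + (r+σ²/2)T) / (σ√T) = (ln(26.03/24.07) + (0.0692+0.5111²/2)·1.5417) / 0.634608 = (0.078283 + 0.308050) / 0.634608 = 0.608774
d₂ = d₁ − σ√T = 0.608774 − 0.634608 = -0.025835
e^{−rT} = e^{−0.0692·1.5417} = 0.898808
N(−d₁) = 0.271337,  N(−d₂) = 0.510305
Put price V = K·e^{−rT}·N(−d₂) − S·N(−d₁) = 11.040105 − 7.062906 = 3.977199
ρ = −K·T·e^{−rT}·N(−d₂) = -17.020530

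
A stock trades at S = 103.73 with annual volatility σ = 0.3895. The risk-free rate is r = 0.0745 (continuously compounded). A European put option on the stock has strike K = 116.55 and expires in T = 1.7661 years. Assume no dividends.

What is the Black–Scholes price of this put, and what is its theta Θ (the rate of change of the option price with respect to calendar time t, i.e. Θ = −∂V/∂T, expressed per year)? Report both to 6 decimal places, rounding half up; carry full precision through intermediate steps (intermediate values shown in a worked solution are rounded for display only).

σ√T = 0.3895·√1.7661 = 0.517625
d₁ = (ln(S/K) + (r+σ²/2)T) / (σ√T) = (ln(103.73/116.55) + (0.0745+0.3895²/2)·1.7661) / 0.517625 = (-0.116529 + 0.265542) / 0.517625 = 0.287879
d₂ = d₁ − σ√T = 0.287879 − 0.517625 = -0.229746
e^{−rT} = e^{−0.0745·1.7661} = 0.876714
N(−d₁) = 0.386720,  N(−d₂) = 0.590855
Put price V = K·e^{−rT}·N(−d₂) − S·N(−d₁) = 60.374212 − 40.114443 = 20.259769
φ(d₁) = (1/√(2π))·e^{−d₁²/2} = 0.382749
Θ = −S·φ(d₁)·σ/(2√T) + r·K·e^{−rT}·N(−d₂) = −5.818196 + 4.497879 = -1.320317

price = 20.259769
Θ = -1.320317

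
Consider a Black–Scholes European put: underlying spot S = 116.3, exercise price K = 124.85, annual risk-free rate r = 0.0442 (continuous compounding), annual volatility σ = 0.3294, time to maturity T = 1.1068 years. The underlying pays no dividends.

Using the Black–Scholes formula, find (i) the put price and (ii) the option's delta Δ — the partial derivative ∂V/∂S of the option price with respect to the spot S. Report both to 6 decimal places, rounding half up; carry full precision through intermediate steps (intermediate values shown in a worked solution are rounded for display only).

σ√T = 0.3294·√1.1068 = 0.346544
d₁ = (ln(S/K) + (r+σ²/2)T) / (σ√T) = (ln(116.3/124.85) + (0.0442+0.3294²/2)·1.1068) / 0.346544 = (-0.070940 + 0.108967) / 0.346544 = 0.109732
d₂ = d₁ − σ√T = 0.109732 − 0.346544 = -0.236812
e^{−rT} = e^{−0.0442·1.1068} = 0.952257
N(−d₁) = 0.456311,  N(−d₂) = 0.593599
Put price V = K·e^{−rT}·N(−d₂) − S·N(−d₁) = 70.572503 − 53.068969 = 17.503534
Δ = −N(−d₁) = -0.456311

price = 17.503534
Δ = -0.456311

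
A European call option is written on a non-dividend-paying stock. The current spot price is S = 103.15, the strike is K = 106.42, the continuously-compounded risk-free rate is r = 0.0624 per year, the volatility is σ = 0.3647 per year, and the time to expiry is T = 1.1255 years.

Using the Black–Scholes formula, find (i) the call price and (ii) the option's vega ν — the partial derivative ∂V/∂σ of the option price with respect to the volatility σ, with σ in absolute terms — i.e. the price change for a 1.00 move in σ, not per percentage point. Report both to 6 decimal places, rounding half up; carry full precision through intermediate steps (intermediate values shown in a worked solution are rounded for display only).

σ√T = 0.3647·√1.1255 = 0.386909
d₁ = (ln(S/K) + (r+σ²/2)T) / (σ√T) = (ln(103.15/106.42) + (0.0624+0.3647²/2)·1.1255) / 0.386909 = (-0.031209 + 0.145080) / 0.386909 = 0.294310
d₂ = d₁ − σ√T = 0.294310 − 0.386909 = -0.092599
e^{−rT} = e^{−0.0624·1.1255} = 0.932178
N(d₁) = 0.615739,  N(d₂) = 0.463111
Call price V = S·N(d₁) − K·e^{−rT}·N(d₂) = 63.513526 − 45.941745 = 17.571781
φ(d₁) = (1/√(2π))·e^{−d₁²/2} = 0.382033
ν = S·φ(d₁)·√T = 41.806433

price = 17.571781
ν = 41.806433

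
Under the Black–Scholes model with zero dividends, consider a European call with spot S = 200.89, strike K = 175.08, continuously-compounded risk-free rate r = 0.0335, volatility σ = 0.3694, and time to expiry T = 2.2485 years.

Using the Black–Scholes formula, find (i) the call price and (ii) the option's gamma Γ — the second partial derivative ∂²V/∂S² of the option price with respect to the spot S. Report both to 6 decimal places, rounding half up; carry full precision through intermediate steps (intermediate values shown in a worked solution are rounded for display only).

price = 61.690547
Γ = 0.002881

σ√T = 0.3694·√2.2485 = 0.553915
d₁ = (ln(S/K) + (r+σ²/2)T) / (σ√T) = (ln(200.89/175.08) + (0.0335+0.3694²/2)·2.2485) / 0.553915 = (0.137514 + 0.228736) / 0.553915 = 0.661203
d₂ = d₁ − σ√T = 0.661203 − 0.553915 = 0.107287
e^{−rT} = e^{−0.0335·2.2485} = 0.927442
N(d₁) = 0.745759,  N(d₂) = 0.542720
Call price V = S·N(d₁) − K·e^{−rT}·N(d₂) = 149.815495 − 88.124948 = 61.690547
φ(d₁) = (1/√(2π))·e^{−d₁²/2} = 0.320609
Γ = φ(d₁) / (S·σ·√T) = 0.002881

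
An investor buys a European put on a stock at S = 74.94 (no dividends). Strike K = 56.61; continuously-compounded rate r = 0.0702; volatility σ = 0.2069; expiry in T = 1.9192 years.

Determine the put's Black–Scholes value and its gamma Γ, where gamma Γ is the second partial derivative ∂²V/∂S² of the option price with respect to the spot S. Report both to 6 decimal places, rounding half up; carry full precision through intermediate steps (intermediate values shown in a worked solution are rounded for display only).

σ√T = 0.2069·√1.9192 = 0.286629
d₁ = (ln(S/K) + (r+σ²/2)T) / (σ√T) = (ln(74.94/56.61) + (0.0702+0.2069²/2)·1.9192) / 0.286629 = (0.280502 + 0.175806) / 0.286629 = 1.591980
d₂ = d₁ − σ√T = 1.591980 − 0.286629 = 1.305351
e^{−rT} = e^{−0.0702·1.9192} = 0.873954
N(−d₁) = 0.055695,  N(−d₂) = 0.095887
Put price V = K·e^{−rT}·N(−d₂) − S·N(−d₁) = 4.743949 − 4.173752 = 0.570197
φ(d₁) = (1/√(2π))·e^{−d₁²/2} = 0.112350
Γ = φ(d₁) / (S·σ·√T) = 0.005230

price = 0.570197
Γ = 0.005230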